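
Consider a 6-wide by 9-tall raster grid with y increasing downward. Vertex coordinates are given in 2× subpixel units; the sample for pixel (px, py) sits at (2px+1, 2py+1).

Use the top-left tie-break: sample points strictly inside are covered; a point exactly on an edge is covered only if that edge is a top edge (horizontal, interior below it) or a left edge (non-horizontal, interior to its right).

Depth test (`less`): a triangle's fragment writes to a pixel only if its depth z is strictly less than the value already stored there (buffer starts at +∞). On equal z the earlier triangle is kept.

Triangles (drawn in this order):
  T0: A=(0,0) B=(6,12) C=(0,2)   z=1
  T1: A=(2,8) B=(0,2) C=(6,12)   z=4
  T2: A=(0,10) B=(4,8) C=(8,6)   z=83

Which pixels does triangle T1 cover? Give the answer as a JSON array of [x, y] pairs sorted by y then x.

T0:
  2·area = 12
  edge (0, 0)→(6, 12): d=(6,12) right/bottom  bias=-1
  edge (6, 12)→(0, 2): d=(-6,-10) top-left  bias=+0
  edge (0, 2)→(0, 0): d=(0,-2) top-left  bias=+0
    (0,1)@(1, 3): e=[6,4,2] → #
    (1,1)@(3, 3): e=[-18,24,6] → ·
    (0,2)@(1, 5): e=[18,-8,2] → ·
    (1,3)@(3, 7): e=[6,0,6] → #  [on edge]
    (2,3)@(5, 7): e=[-18,20,10] → ·
    (1,4)@(3, 9): e=[18,-12,6] → ·
    (4,8)@(9, 17): e=[-6,0,18] → ·  [on edge]
  covered (2 px):
    · · · · · ·
    # · · · · ·
    · · · · · ·
    · # · · · ·
    · · · · · ·
    · · · · · ·
    · · · · · ·
    · · · · · ·
    · · · · · ·
T1:
  2·area = 16
  edge (2, 8)→(0, 2): d=(-2,-6) top-left  bias=+0
  edge (0, 2)→(6, 12): d=(6,10) right/bottom  bias=-1
  edge (6, 12)→(2, 8): d=(-4,-4) top-left  bias=+0
    (0,2)@(1, 5): e=[0,8,8] → #  [on edge]
    (1,2)@(3, 5): e=[12,-12,16] → ·
    (0,3)@(1, 7): e=[-4,20,0] → ·  [on edge]
    (1,3)@(3, 7): e=[8,0,8] → ·  [on edge]
    (1,4)@(3, 9): e=[4,12,0] → #  [on edge]
    (2,4)@(5, 9): e=[16,-8,8] → ·
    (1,5)@(3, 11): e=[0,24,-8] → ·  [on edge]
    (2,5)@(5, 11): e=[12,4,0] → #  [on edge]
    (3,5)@(7, 11): e=[24,-16,8] → ·
    (2,6)@(5, 13): e=[8,16,-8] → ·
    (3,6)@(7, 13): e=[20,-4,0] → ·  [on edge]
    (4,7)@(9, 15): e=[28,-12,0] → ·  [on edge]
    (2,8)@(5, 17): e=[0,40,-24] → ·  [on edge]
    (4,8)@(9, 17): e=[24,0,-8] → ·  [on edge]
    (5,8)@(11, 17): e=[36,-20,0] → ·  [on edge]
  covered (3 px):
    · · · · · ·
    · · · · · ·
    # · · · · ·
    · · · · · ·
    · # · · · ·
    · · # · · ·
    · · · · · ·
    · · · · · ·
    · · · · · ·
T2:
  degenerate (2·area = 0) — covers nothing

Answer: [[0,2],[1,4],[2,5]]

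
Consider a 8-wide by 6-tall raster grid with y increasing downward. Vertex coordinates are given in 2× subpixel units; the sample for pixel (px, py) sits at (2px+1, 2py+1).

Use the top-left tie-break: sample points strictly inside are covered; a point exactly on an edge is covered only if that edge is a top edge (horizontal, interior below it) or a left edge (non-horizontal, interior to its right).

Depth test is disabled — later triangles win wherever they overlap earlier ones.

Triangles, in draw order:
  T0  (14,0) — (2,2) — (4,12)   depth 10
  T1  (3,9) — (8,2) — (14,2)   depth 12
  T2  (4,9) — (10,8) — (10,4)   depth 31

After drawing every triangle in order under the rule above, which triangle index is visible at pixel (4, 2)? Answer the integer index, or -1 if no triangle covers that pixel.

T0:
  2·area = 124  (B↔C swapped to make it positive)
  edge (14, 0)→(4, 12): d=(-10,12) right/bottom  bias=-1
  edge (4, 12)→(2, 2): d=(-2,-10) top-left  bias=+0
  edge (2, 2)→(14, 0): d=(12,-2) top-left  bias=+0
    (4,0)@(9, 1): e=[50,72,2] → X
    (5,0)@(11, 1): e=[26,92,6] → X
    (6,0)@(13, 1): e=[2,112,10] → X
    (7,0)@(15, 1): e=[-22,132,14] → .
    (1,1)@(3, 3): e=[102,8,14] → X
    (2,1)@(5, 3): e=[78,28,18] → X
    (3,1)@(7, 3): e=[54,48,22] → X
    (6,1)@(13, 3): e=[-18,108,34] → .
    (1,2)@(3, 5): e=[82,4,38] → X
    (5,2)@(11, 5): e=[-14,84,54] → .
    (1,3)@(3, 7): e=[62,0,62] → X  [on edge]
    (4,3)@(9, 7): e=[-10,60,74] → .
  covered (16 px):
    . . . . X X X .
    . X X X X X . .
    . X X X X . . .
    . X X X . . . .
    . . X . . . . .
    . . . . . . . .
T1:
  2·area = 42
  edge (3, 9)→(8, 2): d=(5,-7) top-left  bias=+0
  edge (8, 2)→(14, 2): d=(6,0) top-left  bias=+0
  edge (14, 2)→(3, 9): d=(-11,7) right/bottom  bias=-1
    (4,1)@(9, 3): e=[12,6,24] → X
    (5,1)@(11, 3): e=[26,6,10] → X
    (6,1)@(13, 3): e=[40,6,-4] → .
    (3,2)@(7, 5): e=[8,18,16] → X
    (5,2)@(11, 5): e=[36,18,-12] → .
    (2,3)@(5, 7): e=[4,30,8] → X
    (3,3)@(7, 7): e=[18,30,-6] → .
    (4,3)@(9, 7): e=[32,30,-20] → .
    (1,4)@(3, 9): e=[0,42,0] → .  [on edge]
    (2,4)@(5, 9): e=[14,42,-14] → .
  covered (5 px):
    . . . . . . . .
    . . . . X X . .
    . . . X X . . .
    . . X . . . . .
    . . . . . . . .
    . . . . . . . .
T2:
  2·area = 24  (B↔C swapped to make it positive)
  edge (4, 9)→(10, 4): d=(6,-5) top-left  bias=+0
  edge (10, 4)→(10, 8): d=(0,4) right/bottom  bias=-1
  edge (10, 8)→(4, 9): d=(-6,1) right/bottom  bias=-1
    (4,2)@(9, 5): e=[1,4,19] → X
    (5,2)@(11, 5): e=[11,-4,17] → .
    (3,3)@(7, 7): e=[3,12,9] → X
    (5,3)@(11, 7): e=[23,-4,5] → .
    (3,4)@(7, 9): e=[15,12,-3] → .
    (4,4)@(9, 9): e=[25,4,-5] → .
  covered (3 px):
    . . . . . . . .
    . . . . . . . .
    . . . . X . . .
    . . . X X . . .
    . . . . . . . .
    . . . . . . . .

Z-buffer (winner per pixel, '.' = empty):
  . . . . 0 0 0 .
  . 0 0 0 1 1 . .
  . 0 0 1 2 . . .
  . 0 1 2 2 . . .
  . . 0 . . . . .
  . . . . . . . .

Result: 2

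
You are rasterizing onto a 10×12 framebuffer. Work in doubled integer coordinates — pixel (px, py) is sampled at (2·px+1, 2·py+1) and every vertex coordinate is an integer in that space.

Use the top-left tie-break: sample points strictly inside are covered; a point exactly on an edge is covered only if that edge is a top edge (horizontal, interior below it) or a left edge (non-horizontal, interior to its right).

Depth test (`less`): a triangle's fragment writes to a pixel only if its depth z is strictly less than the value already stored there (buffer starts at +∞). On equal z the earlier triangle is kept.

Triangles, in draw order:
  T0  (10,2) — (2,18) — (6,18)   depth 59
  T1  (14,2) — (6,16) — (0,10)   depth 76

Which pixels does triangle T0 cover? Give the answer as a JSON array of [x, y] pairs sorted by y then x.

T0:
  2·area = 64  (B↔C swapped to make it positive)
  edge (10, 2)→(6, 18): d=(-4,16) right/bottom  bias=-1
  edge (6, 18)→(2, 18): d=(-4,0) right/bottom  bias=-1
  edge (2, 18)→(10, 2): d=(8,-16) top-left  bias=+0
    (4,2)@(9, 5): e=[4,52,8] → X
    (5,2)@(11, 5): e=[-28,52,40] → .
    (4,3)@(9, 7): e=[-4,44,24] → .
    (3,4)@(7, 9): e=[20,36,8] → X
    (4,4)@(9, 9): e=[-12,36,40] → .
    (3,5)@(7, 11): e=[12,28,24] → X
    (4,5)@(9, 11): e=[-20,28,56] → .
    (2,6)@(5, 13): e=[36,20,8] → X
    (4,6)@(9, 13): e=[-28,20,72] → .
    (2,7)@(5, 15): e=[28,12,24] → X
    (3,7)@(7, 15): e=[-4,12,56] → .
    (1,8)@(3, 17): e=[52,4,8] → X
  covered (8 px):
    . . . . . . . . . .
    . . . . . . . . . .
    . . . . X . . . . .
    . . . . . . . . . .
    . . . X . . . . . .
    . . . X . . . . . .
    . . X X . . . . . .
    . . X . . . . . . .
    . X X . . . . . . .
    . . . . . . . . . .
    . . . . . . . . . .
    . . . . . . . . . .
T1:
  2·area = 132
  edge (14, 2)→(6, 16): d=(-8,14) right/bottom  bias=-1
  edge (6, 16)→(0, 10): d=(-6,-6) top-left  bias=+0
  edge (0, 10)→(14, 2): d=(14,-8) top-left  bias=+0
    (6,1)@(13, 3): e=[6,120,6] → X
    (7,1)@(15, 3): e=[-22,132,22] → .
    (4,2)@(9, 5): e=[46,84,2] → X
    (5,2)@(11, 5): e=[18,96,18] → X
    (6,2)@(13, 5): e=[-10,108,34] → .
    (3,3)@(7, 7): e=[58,60,14] → X
    (6,3)@(13, 7): e=[-26,96,62] → .
    (1,4)@(3, 9): e=[98,24,10] → X
    (2,4)@(5, 9): e=[70,36,26] → X
    (5,4)@(11, 9): e=[-14,72,74] → .
    (0,5)@(1, 11): e=[110,0,22] → X  [on edge]
    (4,5)@(9, 11): e=[-2,48,86] → .
    (1,6)@(3, 13): e=[66,0,66] → X  [on edge]
    (2,7)@(5, 15): e=[22,0,110] → X  [on edge]
    (3,8)@(7, 17): e=[-22,0,154] → .  [on edge]
    (4,9)@(9, 19): e=[-66,0,198] → .  [on edge]
    (5,10)@(11, 21): e=[-110,0,242] → .  [on edge]
    (6,11)@(13, 23): e=[-154,0,286] → .  [on edge]
  covered (18 px):
    . . . . . . . . . .
    . . . . . . X . . .
    . . . . X X . . . .
    . . . X X X . . . .
    . X X X X . . . . .
    X X X X . . . . . .
    . X X X . . . . . .
    . . X . . . . . . .
    . . . . . . . . . .
    . . . . . . . . . .
    . . . . . . . . . .
    . . . . . . . . . .

Answer: [[4,2],[3,4],[3,5],[2,6],[3,6],[2,7],[1,8],[2,8]]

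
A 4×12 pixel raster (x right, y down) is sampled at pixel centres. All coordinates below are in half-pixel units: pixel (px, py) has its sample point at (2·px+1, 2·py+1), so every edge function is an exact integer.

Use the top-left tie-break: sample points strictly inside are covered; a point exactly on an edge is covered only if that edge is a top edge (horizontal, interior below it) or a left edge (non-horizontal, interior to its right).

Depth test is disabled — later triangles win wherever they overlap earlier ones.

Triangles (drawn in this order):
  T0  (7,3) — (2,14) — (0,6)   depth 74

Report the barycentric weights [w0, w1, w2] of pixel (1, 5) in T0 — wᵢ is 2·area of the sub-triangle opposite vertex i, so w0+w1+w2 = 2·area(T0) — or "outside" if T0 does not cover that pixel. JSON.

T0:
  2·area = 62
  edge (7, 3)→(2, 14): d=(-5,11) right/bottom  bias=-1
  edge (2, 14)→(0, 6): d=(-2,-8) top-left  bias=+0
  edge (0, 6)→(7, 3): d=(7,-3) top-left  bias=+0
    (3,1)@(7, 3): e=[0,62,0] → ·  [on edge]
    (1,2)@(3, 5): e=[34,26,2] → █
    (2,2)@(5, 5): e=[12,42,8] → █
    (3,2)@(7, 5): e=[-10,58,14] → ·
    (0,3)@(1, 7): e=[46,6,10] → █
    (3,3)@(7, 7): e=[-20,54,28] → ·
    (0,4)@(1, 9): e=[36,2,24] → █
    (2,4)@(5, 9): e=[-8,34,36] → ·
    (0,5)@(1, 11): e=[26,-2,38] → ·
    (1,5)@(3, 11): e=[4,14,44] → █
    (2,5)@(5, 11): e=[-18,30,50] → ·
    (1,6)@(3, 13): e=[-6,10,58] → ·
  covered (8 px):
    · · · ·
    · · · ·
    · █ █ ·
    █ █ █ ·
    █ █ · ·
    · █ · ·
    · · · ·
    · · · ·
    · · · ·
    · · · ·
    · · · ·
    · · · ·

Answer: [14,44,4]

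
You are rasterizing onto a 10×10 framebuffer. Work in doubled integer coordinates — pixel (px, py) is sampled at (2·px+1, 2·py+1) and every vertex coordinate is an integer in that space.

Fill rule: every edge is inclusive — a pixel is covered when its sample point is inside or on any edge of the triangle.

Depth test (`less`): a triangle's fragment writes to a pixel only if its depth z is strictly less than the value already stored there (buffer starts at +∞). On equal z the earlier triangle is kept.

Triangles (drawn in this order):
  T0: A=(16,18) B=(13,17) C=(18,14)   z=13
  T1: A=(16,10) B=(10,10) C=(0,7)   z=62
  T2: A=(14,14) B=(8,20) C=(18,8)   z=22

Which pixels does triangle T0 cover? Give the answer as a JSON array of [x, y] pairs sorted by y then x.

T0:
  2·area = 14
  edge (16, 18)→(13, 17): d=(-3,-1) inclusive
  edge (13, 17)→(18, 14): d=(5,-3) inclusive
  edge (18, 14)→(16, 18): d=(-2,4) inclusive
    (0,6)@(1, 13): e=[0,-56,70] → ·  [on edge]
    (3,7)@(7, 15): e=[0,-28,42] → ·  [on edge]
    (8,7)@(17, 15): e=[10,2,2] → #
    (9,7)@(19, 15): e=[12,8,-6] → ·
    (6,8)@(13, 17): e=[0,0,14] → #  [on edge]
    (7,8)@(15, 17): e=[2,6,6] → #
    (8,8)@(17, 17): e=[4,12,-2] → ·
    (6,9)@(13, 19): e=[-6,10,10] → ·
    (7,9)@(15, 19): e=[-4,16,2] → ·
    (9,9)@(19, 19): e=[0,28,-14] → ·  [on edge]
  covered (3 px):
    · · · · · · · · · ·
    · · · · · · · · · ·
    · · · · · · · · · ·
    · · · · · · · · · ·
    · · · · · · · · · ·
    · · · · · · · · · ·
    · · · · · · · · · ·
    · · · · · · · · # ·
    · · · · · · # # · ·
    · · · · · · · · · ·
T1:
  2·area = 18
  edge (16, 10)→(10, 10): d=(-6,0) inclusive
  edge (10, 10)→(0, 7): d=(-10,-3) inclusive
  edge (0, 7)→(16, 10): d=(16,3) inclusive
    (3,4)@(7, 9): e=[6,1,11] → #
    (4,4)@(9, 9): e=[6,7,5] → #
    (5,4)@(11, 9): e=[6,13,-1] → ·
    (3,5)@(7, 11): e=[-6,-19,43] → ·
    (4,5)@(9, 11): e=[-6,-13,37] → ·
  covered (2 px):
    · · · · · · · · · ·
    · · · · · · · · · ·
    · · · · · · · · · ·
    · · · · · · · · · ·
    · · · # # · · · · ·
    · · · · · · · · · ·
    · · · · · · · · · ·
    · · · · · · · · · ·
    · · · · · · · · · ·
    · · · · · · · · · ·
T2:
  2·area = 12
  edge (14, 14)→(8, 20): d=(-6,6) inclusive
  edge (8, 20)→(18, 8): d=(10,-12) inclusive
  edge (18, 8)→(14, 14): d=(-4,6) inclusive
    (9,4)@(19, 9): e=[0,22,-10] → ·  [on edge]
    (8,5)@(17, 11): e=[0,18,-6] → ·  [on edge]
    (7,6)@(15, 13): e=[0,14,-2] → ·  [on edge]
    (6,7)@(13, 15): e=[0,10,2] → #  [on edge]
    (7,7)@(15, 15): e=[-12,34,-10] → ·
    (5,8)@(11, 17): e=[0,6,6] → #  [on edge]
    (6,8)@(13, 17): e=[-12,30,-6] → ·
    (4,9)@(9, 19): e=[0,2,10] → #  [on edge]
    (5,9)@(11, 19): e=[-12,26,-2] → ·
  covered (3 px):
    · · · · · · · · · ·
    · · · · · · · · · ·
    · · · · · · · · · ·
    · · · · · · · · · ·
    · · · · · · · · · ·
    · · · · · · · · · ·
    · · · · · · · · · ·
    · · · · · · # · · ·
    · · · · · # · · · ·
    · · · · # · · · · ·

Answer: [[8,7],[6,8],[7,8]]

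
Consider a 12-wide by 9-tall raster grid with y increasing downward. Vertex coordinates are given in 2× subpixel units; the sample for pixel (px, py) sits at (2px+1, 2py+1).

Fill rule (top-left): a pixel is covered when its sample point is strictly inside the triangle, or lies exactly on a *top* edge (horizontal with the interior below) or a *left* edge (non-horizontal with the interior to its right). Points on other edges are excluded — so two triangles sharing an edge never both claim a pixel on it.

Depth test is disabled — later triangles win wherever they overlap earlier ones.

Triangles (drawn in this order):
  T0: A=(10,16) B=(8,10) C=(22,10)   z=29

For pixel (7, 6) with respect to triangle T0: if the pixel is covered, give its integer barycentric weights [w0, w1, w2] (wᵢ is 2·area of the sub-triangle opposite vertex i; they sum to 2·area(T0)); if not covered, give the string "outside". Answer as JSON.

T0:
  2·area = 84
  edge (10, 16)→(8, 10): d=(-2,-6) top-left  bias=+0
  edge (8, 10)→(22, 10): d=(14,0) top-left  bias=+0
  edge (22, 10)→(10, 16): d=(-12,6) right/bottom  bias=-1
    (2,0)@(5, 1): e=[0,-126,210] → ·  [on edge]
    (3,3)@(7, 7): e=[0,-42,126] → ·  [on edge]
    (4,5)@(9, 11): e=[4,14,66] → █
    (5,5)@(11, 11): e=[16,14,54] → █
    (6,5)@(13, 11): e=[28,14,42] → █
    (7,5)@(15, 11): e=[40,14,30] → █
    (8,5)@(17, 11): e=[52,14,18] → █
    (9,5)@(19, 11): e=[64,14,6] → █
    (10,5)@(21, 11): e=[76,14,-6] → ·
    (4,6)@(9, 13): e=[0,42,42] → █  [on edge]
    (8,6)@(17, 13): e=[48,42,-6] → ·
    (9,6)@(19, 13): e=[60,42,-18] → ·
  covered (11 px):
    · · · · · · · · · · · ·
    · · · · · · · · · · · ·
    · · · · · · · · · · · ·
    · · · · · · · · · · · ·
    · · · · · · · · · · · ·
    · · · · █ █ █ █ █ █ · ·
    · · · · █ █ █ █ · · · ·
    · · · · · █ · · · · · ·
    · · · · · · · · · · · ·

Answer: [42,6,36]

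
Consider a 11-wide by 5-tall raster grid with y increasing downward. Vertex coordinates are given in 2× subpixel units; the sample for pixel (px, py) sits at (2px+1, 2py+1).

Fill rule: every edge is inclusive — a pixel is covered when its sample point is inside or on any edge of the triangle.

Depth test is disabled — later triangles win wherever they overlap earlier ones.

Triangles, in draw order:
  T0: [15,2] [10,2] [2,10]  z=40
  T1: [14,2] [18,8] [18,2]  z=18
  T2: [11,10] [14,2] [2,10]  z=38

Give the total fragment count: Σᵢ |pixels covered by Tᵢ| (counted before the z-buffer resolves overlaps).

T0:
  2·area = 40  (B↔C swapped to make it positive)
  edge (15, 2)→(2, 10): d=(-13,8) inclusive
  edge (2, 10)→(10, 2): d=(8,-8) inclusive
  edge (10, 2)→(15, 2): d=(5,0) inclusive
    (5,0)@(11, 1): e=[45,0,-5] → .  [on edge]
    (4,1)@(9, 3): e=[35,0,5] → X  [on edge]
    (5,1)@(11, 3): e=[19,16,5] → X
    (6,1)@(13, 3): e=[3,32,5] → X
    (7,1)@(15, 3): e=[-13,48,5] → .
    (3,2)@(7, 5): e=[25,0,15] → X  [on edge]
    (5,2)@(11, 5): e=[-7,32,15] → .
    (6,2)@(13, 5): e=[-23,48,15] → .
    (2,3)@(5, 7): e=[15,0,25] → X  [on edge]
    (3,3)@(7, 7): e=[-1,16,25] → .
    (4,3)@(9, 7): e=[-17,32,25] → .
    (1,4)@(3, 9): e=[5,0,35] → X  [on edge]
  covered (7 px):
    . . . . . . . . . . .
    . . . . X X X . . . .
    . . . X X . . . . . .
    . . X . . . . . . . .
    . X . . . . . . . . .
T1:
  2·area = 24  (B↔C swapped to make it positive)
  edge (14, 2)→(18, 2): d=(4,0) inclusive
  edge (18, 2)→(18, 8): d=(0,6) inclusive
  edge (18, 8)→(14, 2): d=(-4,-6) inclusive
    (7,1)@(15, 3): e=[4,18,2] → X
    (8,1)@(17, 3): e=[4,6,14] → X
    (9,1)@(19, 3): e=[4,-6,26] → .
    (7,2)@(15, 5): e=[12,18,-6] → .
    (8,2)@(17, 5): e=[12,6,6] → X
    (9,2)@(19, 5): e=[12,-6,18] → .
    (8,3)@(17, 7): e=[20,6,-2] → .
  covered (3 px):
    . . . . . . . . . . .
    . . . . . . . X X . .
    . . . . . . . . X . .
    . . . . . . . . . . .
    . . . . . . . . . . .
T2:
  2·area = 72  (B↔C swapped to make it positive)
  edge (11, 10)→(2, 10): d=(-9,0) inclusive
  edge (2, 10)→(14, 2): d=(12,-8) inclusive
  edge (14, 2)→(11, 10): d=(-3,8) inclusive
    (6,1)@(13, 3): e=[63,4,5] → X
    (7,1)@(15, 3): e=[63,20,-11] → .
    (5,2)@(11, 5): e=[45,12,15] → X
    (6,2)@(13, 5): e=[45,28,-1] → .
    (3,3)@(7, 7): e=[27,4,41] → X
    (4,3)@(9, 7): e=[27,20,25] → X
    (6,3)@(13, 7): e=[27,52,-7] → .
    (2,4)@(5, 9): e=[9,12,51] → X
    (6,4)@(13, 9): e=[9,76,-13] → .
  covered (9 px):
    . . . . . . . . . . .
    . . . . . . X . . . .
    . . . . . X . . . . .
    . . . X X X . . . . .
    . . X X X X . . . . .

Answer: 19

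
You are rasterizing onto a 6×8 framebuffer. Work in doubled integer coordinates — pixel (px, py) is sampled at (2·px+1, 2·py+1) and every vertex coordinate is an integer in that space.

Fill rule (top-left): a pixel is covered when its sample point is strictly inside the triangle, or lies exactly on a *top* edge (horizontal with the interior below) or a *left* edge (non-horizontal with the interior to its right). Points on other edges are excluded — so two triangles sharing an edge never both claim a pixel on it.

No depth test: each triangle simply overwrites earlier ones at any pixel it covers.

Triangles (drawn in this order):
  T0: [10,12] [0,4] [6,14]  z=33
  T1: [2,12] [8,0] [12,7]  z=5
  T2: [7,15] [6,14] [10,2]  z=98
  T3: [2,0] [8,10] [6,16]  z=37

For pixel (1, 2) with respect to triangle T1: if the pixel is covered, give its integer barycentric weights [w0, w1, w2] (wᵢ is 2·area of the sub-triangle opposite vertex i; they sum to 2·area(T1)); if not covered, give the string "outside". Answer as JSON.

T0:
  2·area = 52  (B↔C swapped to make it positive)
  edge (10, 12)→(6, 14): d=(-4,2) right/bottom  bias=-1
  edge (6, 14)→(0, 4): d=(-6,-10) top-left  bias=+0
  edge (0, 4)→(10, 12): d=(10,8) right/bottom  bias=-1
    (0,2)@(1, 5): e=[46,4,2] → █
    (1,2)@(3, 5): e=[42,24,-14] → ·
    (0,3)@(1, 7): e=[38,-8,22] → ·
    (1,3)@(3, 7): e=[34,12,6] → █
    (2,3)@(5, 7): e=[30,32,-10] → ·
    (1,4)@(3, 9): e=[26,0,26] → █  [on edge]
    (2,4)@(5, 9): e=[22,20,10] → █
    (3,4)@(7, 9): e=[18,40,-6] → ·
    (1,5)@(3, 11): e=[18,-12,46] → ·
    (2,5)@(5, 11): e=[14,8,30] → █
    (3,5)@(7, 11): e=[10,28,14] → █
    (4,5)@(9, 11): e=[6,48,-2] → ·
  covered (7 px):
    · · · · · ·
    · · · · · ·
    █ · · · · ·
    · █ · · · ·
    · █ █ · · ·
    · · █ █ · ·
    · · · █ · ·
    · · · · · ·
T1:
  2·area = 90
  edge (2, 12)→(8, 0): d=(6,-12) top-left  bias=+0
  edge (8, 0)→(12, 7): d=(4,7) right/bottom  bias=-1
  edge (12, 7)→(2, 12): d=(-10,5) right/bottom  bias=-1
    (3,1)@(7, 3): e=[6,19,65] → █
    (4,1)@(9, 3): e=[30,5,55] → █
    (5,1)@(11, 3): e=[54,-9,45] → ·
    (3,2)@(7, 5): e=[18,27,45] → █
    (5,2)@(11, 5): e=[66,-1,25] → ·
    (2,3)@(5, 7): e=[6,49,35] → █
    (5,3)@(11, 7): e=[78,7,5] → █
    (2,4)@(5, 9): e=[18,57,15] → █
    (4,4)@(9, 9): e=[66,29,-5] → ·
    (5,4)@(11, 9): e=[90,15,-15] → ·
    (1,5)@(3, 11): e=[6,79,5] → █
    (2,5)@(5, 11): e=[30,65,-5] → ·
  covered (11 px):
    · · · · · ·
    · · · █ █ ·
    · · · █ █ ·
    · · █ █ █ █
    · · █ █ · ·
    · █ · · · ·
    · · · · · ·
    · · · · · ·
T2:
  2·area = 16
  edge (7, 15)→(6, 14): d=(-1,-1) top-left  bias=+0
  edge (6, 14)→(10, 2): d=(4,-12) top-left  bias=+0
  edge (10, 2)→(7, 15): d=(-3,13) right/bottom  bias=-1
    (4,2)@(9, 5): e=[12,0,4] → █  [on edge]
    (5,2)@(11, 5): e=[14,24,-22] → ·
    (4,3)@(9, 7): e=[10,8,-2] → ·
    (0,4)@(1, 9): e=[0,-80,96] → ·  [on edge]
    (1,5)@(3, 11): e=[0,-48,64] → ·  [on edge]
    (3,5)@(7, 11): e=[4,0,12] → █  [on edge]
    (4,5)@(9, 11): e=[6,24,-14] → ·
    (2,6)@(5, 13): e=[0,-16,32] → ·  [on edge]
    (3,6)@(7, 13): e=[2,8,6] → █
    (4,6)@(9, 13): e=[4,32,-20] → ·
    (3,7)@(7, 15): e=[0,16,0] → ·  [on edge]
  covered (3 px):
    · · · · · ·
    · · · · · ·
    · · · · █ ·
    · · · · · ·
    · · · · · ·
    · · · █ · ·
    · · · █ · ·
    · · · · · ·
T3:
  2·area = 56
  edge (2, 0)→(8, 10): d=(6,10) right/bottom  bias=-1
  edge (8, 10)→(6, 16): d=(-2,6) right/bottom  bias=-1
  edge (6, 16)→(2, 0): d=(-4,-16) top-left  bias=+0
    (5,0)@(11, 1): e=[-84,0,140] → ·  [on edge]
    (1,1)@(3, 3): e=[8,44,4] → █
    (2,1)@(5, 3): e=[-12,32,36] → ·
    (1,2)@(3, 5): e=[20,40,-4] → ·
    (2,2)@(5, 5): e=[0,28,28] → ·  [on edge]
    (2,3)@(5, 7): e=[12,24,20] → █
    (3,3)@(7, 7): e=[-8,12,52] → ·
    (4,3)@(9, 7): e=[-28,0,84] → ·  [on edge]
    (2,4)@(5, 9): e=[24,20,12] → █
    (3,4)@(7, 9): e=[4,8,44] → █
    (4,4)@(9, 9): e=[-16,-4,76] → ·
    (2,5)@(5, 11): e=[36,16,4] → █
    (3,6)@(7, 13): e=[28,0,28] → ·  [on edge]
    (5,7)@(11, 15): e=[0,-28,84] → ·  [on edge]
  covered (6 px):
    · · · · · ·
    · █ · · · ·
    · · · · · ·
    · · █ · · ·
    · · █ █ · ·
    · · █ █ · ·
    · · · · · ·
    · · · · · ·

Result: "outside"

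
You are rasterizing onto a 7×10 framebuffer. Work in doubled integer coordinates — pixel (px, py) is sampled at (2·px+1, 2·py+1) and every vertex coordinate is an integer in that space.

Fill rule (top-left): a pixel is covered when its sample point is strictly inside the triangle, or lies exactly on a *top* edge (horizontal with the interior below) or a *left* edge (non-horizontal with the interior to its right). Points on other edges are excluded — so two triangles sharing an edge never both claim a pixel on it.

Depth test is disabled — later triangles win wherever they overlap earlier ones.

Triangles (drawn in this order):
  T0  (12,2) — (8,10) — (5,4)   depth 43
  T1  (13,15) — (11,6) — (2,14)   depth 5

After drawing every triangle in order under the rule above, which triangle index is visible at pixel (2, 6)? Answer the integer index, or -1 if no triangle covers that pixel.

T0:
  2·area = 48
  edge (12, 2)→(8, 10): d=(-4,8) right/bottom  bias=-1
  edge (8, 10)→(5, 4): d=(-3,-6) top-left  bias=+0
  edge (5, 4)→(12, 2): d=(7,-2) top-left  bias=+0
    (4,1)@(9, 3): e=[20,27,1] → X
    (5,1)@(11, 3): e=[4,39,5] → X
    (6,1)@(13, 3): e=[-12,51,9] → .
    (3,2)@(7, 5): e=[28,9,11] → X
    (5,2)@(11, 5): e=[-4,33,19] → .
    (3,3)@(7, 7): e=[20,3,25] → X
    (5,3)@(11, 7): e=[-12,27,33] → .
    (3,4)@(7, 9): e=[12,-3,39] → .
    (4,4)@(9, 9): e=[-4,9,43] → .
  covered (6 px):
    . . . . . . .
    . . . . X X .
    . . . X X . .
    . . . X X . .
    . . . . . . .
    . . . . . . .
    . . . . . . .
    . . . . . . .
    . . . . . . .
    . . . . . . .
T1:
  2·area = 97  (B↔C swapped to make it positive)
  edge (13, 15)→(2, 14): d=(-11,-1) top-left  bias=+0
  edge (2, 14)→(11, 6): d=(9,-8) top-left  bias=+0
  edge (11, 6)→(13, 15): d=(2,9) right/bottom  bias=-1
    (5,3)@(11, 7): e=[86,9,2] → X
    (6,3)@(13, 7): e=[88,25,-16] → .
    (4,4)@(9, 9): e=[62,11,24] → X
    (6,4)@(13, 9): e=[66,43,-12] → .
    (3,5)@(7, 11): e=[38,13,46] → X
    (6,5)@(13, 11): e=[44,61,-8] → .
    (2,6)@(5, 13): e=[14,15,68] → X
    (6,6)@(13, 13): e=[22,79,-4] → .
    (2,7)@(5, 15): e=[-8,33,72] → .
    (3,7)@(7, 15): e=[-6,49,54] → .
    (4,7)@(9, 15): e=[-4,65,36] → .
    (5,7)@(11, 15): e=[-2,81,18] → .
    (6,7)@(13, 15): e=[0,97,0] → .  [on edge]
  covered (10 px):
    . . . . . . .
    . . . . . . .
    . . . . . . .
    . . . . . X .
    . . . . X X .
    . . . X X X .
    . . X X X X .
    . . . . . . .
    . . . . . . .
    . . . . . . .

Z-buffer (winner per pixel, '.' = empty):
  . . . . . . .
  . . . . 0 0 .
  . . . 0 0 . .
  . . . 0 0 1 .
  . . . . 1 1 .
  . . . 1 1 1 .
  . . 1 1 1 1 .
  . . . . . . .
  . . . . . . .
  . . . . . . .

Answer: 1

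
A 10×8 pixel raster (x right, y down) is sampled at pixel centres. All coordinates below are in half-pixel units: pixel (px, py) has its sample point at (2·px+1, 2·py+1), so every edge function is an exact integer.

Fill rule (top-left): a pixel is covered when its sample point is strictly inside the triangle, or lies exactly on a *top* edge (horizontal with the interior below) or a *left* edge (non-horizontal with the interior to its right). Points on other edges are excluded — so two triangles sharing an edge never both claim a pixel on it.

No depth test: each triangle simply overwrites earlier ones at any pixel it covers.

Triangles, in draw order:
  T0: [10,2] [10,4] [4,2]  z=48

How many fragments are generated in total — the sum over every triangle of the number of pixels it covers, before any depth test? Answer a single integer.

T0:
  2·area = 12
  edge (10, 2)→(10, 4): d=(0,2) right/bottom  bias=-1
  edge (10, 4)→(4, 2): d=(-6,-2) top-left  bias=+0
  edge (4, 2)→(10, 2): d=(6,0) top-left  bias=+0
    (0,0)@(1, 1): e=[18,0,-6] → .  [on edge]
    (3,1)@(7, 3): e=[6,0,6] → X  [on edge]
    (4,1)@(9, 3): e=[2,4,6] → X
    (5,1)@(11, 3): e=[-2,8,6] → .
    (3,2)@(7, 5): e=[6,-12,18] → .
    (4,2)@(9, 5): e=[2,-8,18] → .
    (6,2)@(13, 5): e=[-6,0,18] → .  [on edge]
    (9,3)@(19, 7): e=[-18,0,30] → .  [on edge]
  covered (2 px):
    . . . . . . . . . .
    . . . X X . . . . .
    . . . . . . . . . .
    . . . . . . . . . .
    . . . . . . . . . .
    . . . . . . . . . .
    . . . . . . . . . .
    . . . . . . . . . .

Result: 2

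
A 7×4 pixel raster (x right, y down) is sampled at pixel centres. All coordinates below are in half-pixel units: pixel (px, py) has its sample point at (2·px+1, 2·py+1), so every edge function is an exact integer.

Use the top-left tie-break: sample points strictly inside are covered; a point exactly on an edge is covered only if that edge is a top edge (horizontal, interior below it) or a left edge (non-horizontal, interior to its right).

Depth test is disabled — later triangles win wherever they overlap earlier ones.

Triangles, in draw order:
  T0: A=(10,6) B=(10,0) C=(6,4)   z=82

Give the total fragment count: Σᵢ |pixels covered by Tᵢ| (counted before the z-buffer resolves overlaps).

T0:
  2·area = 24  (B↔C swapped to make it positive)
  edge (10, 6)→(6, 4): d=(-4,-2) top-left  bias=+0
  edge (6, 4)→(10, 0): d=(4,-4) top-left  bias=+0
  edge (10, 0)→(10, 6): d=(0,6) right/bottom  bias=-1
    (4,0)@(9, 1): e=[18,0,6] → █  [on edge]
    (5,0)@(11, 1): e=[22,8,-6] → ·
    (3,1)@(7, 3): e=[6,0,18] → █  [on edge]
    (5,1)@(11, 3): e=[14,16,-6] → ·
    (2,2)@(5, 5): e=[-6,0,30] → ·  [on edge]
    (3,2)@(7, 5): e=[-2,8,18] → ·
    (4,2)@(9, 5): e=[2,16,6] → █
    (5,2)@(11, 5): e=[6,24,-6] → ·
    (1,3)@(3, 7): e=[-18,0,42] → ·  [on edge]
    (4,3)@(9, 7): e=[-6,24,6] → ·
  covered (4 px):
    · · · · █ · ·
    · · · █ █ · ·
    · · · · █ · ·
    · · · · · · ·

Result: 4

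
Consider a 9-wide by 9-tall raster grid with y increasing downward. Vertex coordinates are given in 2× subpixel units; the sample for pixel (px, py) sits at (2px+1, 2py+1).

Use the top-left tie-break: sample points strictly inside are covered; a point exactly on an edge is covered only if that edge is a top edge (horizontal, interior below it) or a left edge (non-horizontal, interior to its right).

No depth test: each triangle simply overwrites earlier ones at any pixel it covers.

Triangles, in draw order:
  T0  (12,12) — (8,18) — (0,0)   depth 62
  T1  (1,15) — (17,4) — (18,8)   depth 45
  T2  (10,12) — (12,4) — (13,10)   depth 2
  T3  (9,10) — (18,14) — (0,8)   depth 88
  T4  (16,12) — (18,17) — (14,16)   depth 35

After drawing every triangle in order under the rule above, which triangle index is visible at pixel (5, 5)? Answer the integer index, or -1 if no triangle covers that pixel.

T0:
  2·area = 120
  edge (12, 12)→(8, 18): d=(-4,6) right/bottom  bias=-1
  edge (8, 18)→(0, 0): d=(-8,-18) top-left  bias=+0
  edge (0, 0)→(12, 12): d=(12,12) right/bottom  bias=-1
    (0,0)@(1, 1): e=[110,10,0] → ·  [on edge]
    (1,1)@(3, 3): e=[90,30,0] → ·  [on edge]
    (1,2)@(3, 5): e=[82,14,24] → █
    (2,2)@(5, 5): e=[70,50,0] → ·  [on edge]
    (1,3)@(3, 7): e=[74,-2,48] → ·
    (2,3)@(5, 7): e=[62,34,24] → █
    (3,3)@(7, 7): e=[50,70,0] → ·  [on edge]
    (2,4)@(5, 9): e=[54,18,48] → █
    (3,4)@(7, 9): e=[42,54,24] → █
    (4,4)@(9, 9): e=[30,90,0] → ·  [on edge]
    (2,5)@(5, 11): e=[46,2,72] → █
    (4,5)@(9, 11): e=[22,74,24] → █
    (5,5)@(11, 11): e=[10,110,0] → ·  [on edge]
    (6,6)@(13, 13): e=[-10,130,0] → ·  [on edge]
    (7,7)@(15, 15): e=[-30,150,0] → ·  [on edge]
    (8,8)@(17, 17): e=[-50,170,0] → ·  [on edge]
  covered (12 px):
    · · · · · · · · ·
    · · · · · · · · ·
    · █ · · · · · · ·
    · · █ · · · · · ·
    · · █ █ · · · · ·
    · · █ █ █ · · · ·
    · · · █ █ █ · · ·
    · · · █ █ · · · ·
    · · · · · · · · ·
T1:
  2·area = 75
  edge (1, 15)→(17, 4): d=(16,-11) top-left  bias=+0
  edge (17, 4)→(18, 8): d=(1,4) right/bottom  bias=-1
  edge (18, 8)→(1, 15): d=(-17,7) right/bottom  bias=-1
    (8,2)@(17, 5): e=[16,1,58] → █
    (6,3)@(13, 7): e=[4,19,52] → █
    (7,3)@(15, 7): e=[26,11,38] → █
    (5,4)@(11, 9): e=[14,29,32] → █
    (8,4)@(17, 9): e=[80,5,-10] → ·
    (3,5)@(7, 11): e=[2,47,26] → █
    (4,5)@(9, 11): e=[24,39,12] → █
    (5,5)@(11, 11): e=[46,31,-2] → ·
    (6,5)@(13, 11): e=[68,23,-16] → ·
    (7,5)@(15, 11): e=[90,15,-30] → ·
    (2,6)@(5, 13): e=[12,57,6] → █
    (3,6)@(7, 13): e=[34,49,-8] → ·
    (0,7)@(1, 15): e=[0,75,0] → ·  [on edge]
  covered (10 px):
    · · · · · · · · ·
    · · · · · · · · ·
    · · · · · · · · █
    · · · · · · █ █ █
    · · · · · █ █ █ ·
    · · · █ █ · · · ·
    · · █ · · · · · ·
    · · · · · · · · ·
    · · · · · · · · ·
T2:
  2·area = 20
  edge (10, 12)→(12, 4): d=(2,-8) top-left  bias=+0
  edge (12, 4)→(13, 10): d=(1,6) right/bottom  bias=-1
  edge (13, 10)→(10, 12): d=(-3,2) right/bottom  bias=-1
    (5,4)@(11, 9): e=[2,11,7] → █
    (6,4)@(13, 9): e=[18,-1,3] → ·
    (5,5)@(11, 11): e=[6,13,1] → █
    (6,5)@(13, 11): e=[22,1,-3] → ·
    (5,6)@(11, 13): e=[10,15,-5] → ·
  covered (2 px):
    · · · · · · · · ·
    · · · · · · · · ·
    · · · · · · · · ·
    · · · · · · · · ·
    · · · · · █ · · ·
    · · · · · █ · · ·
    · · · · · · · · ·
    · · · · · · · · ·
    · · · · · · · · ·
T3:
  2·area = 18
  edge (9, 10)→(18, 14): d=(9,4) right/bottom  bias=-1
  edge (18, 14)→(0, 8): d=(-18,-6) top-left  bias=+0
  edge (0, 8)→(9, 10): d=(9,2) right/bottom  bias=-1
    (1,4)@(3, 9): e=[15,0,3] → █  [on edge]
    (2,4)@(5, 9): e=[7,12,-1] → ·
    (1,5)@(3, 11): e=[33,-36,21] → ·
    (4,5)@(9, 11): e=[9,0,9] → █  [on edge]
    (5,5)@(11, 11): e=[1,12,5] → █
    (6,5)@(13, 11): e=[-7,24,1] → ·
    (4,6)@(9, 13): e=[27,-36,27] → ·
    (5,6)@(11, 13): e=[19,-24,23] → ·
    (7,6)@(15, 13): e=[3,0,15] → █  [on edge]
    (8,6)@(17, 13): e=[-5,12,11] → ·
    (7,7)@(15, 15): e=[21,-36,33] → ·
  covered (4 px):
    · · · · · · · · ·
    · · · · · · · · ·
    · · · · · · · · ·
    · · · · · · · · ·
    · █ · · · · · · ·
    · · · · █ █ · · ·
    · · · · · · · █ ·
    · · · · · · · · ·
    · · · · · · · · ·
T4:
  2·area = 18
  edge (16, 12)→(18, 17): d=(2,5) right/bottom  bias=-1
  edge (18, 17)→(14, 16): d=(-4,-1) top-left  bias=+0
  edge (14, 16)→(16, 12): d=(2,-4) top-left  bias=+0
    (7,7)@(15, 15): e=[11,5,2] → █
    (8,7)@(17, 15): e=[1,7,10] → █
    (7,8)@(15, 17): e=[15,-3,6] → ·
    (8,8)@(17, 17): e=[5,-1,14] → ·
  covered (2 px):
    · · · · · · · · ·
    · · · · · · · · ·
    · · · · · · · · ·
    · · · · · · · · ·
    · · · · · · · · ·
    · · · · · · · · ·
    · · · · · · · · ·
    · · · · · · · █ █
    · · · · · · · · ·

Z-buffer (winner per pixel, '.' = empty):
  . . . . . . . . .
  . . . . . . . . .
  . 0 . . . . . . 1
  . . 0 . . . 1 1 1
  . 3 0 0 . 2 1 1 .
  . . 0 1 3 3 . . .
  . . 1 0 0 0 . 3 .
  . . . 0 0 . . 4 4
  . . . . . . . . .

Result: 3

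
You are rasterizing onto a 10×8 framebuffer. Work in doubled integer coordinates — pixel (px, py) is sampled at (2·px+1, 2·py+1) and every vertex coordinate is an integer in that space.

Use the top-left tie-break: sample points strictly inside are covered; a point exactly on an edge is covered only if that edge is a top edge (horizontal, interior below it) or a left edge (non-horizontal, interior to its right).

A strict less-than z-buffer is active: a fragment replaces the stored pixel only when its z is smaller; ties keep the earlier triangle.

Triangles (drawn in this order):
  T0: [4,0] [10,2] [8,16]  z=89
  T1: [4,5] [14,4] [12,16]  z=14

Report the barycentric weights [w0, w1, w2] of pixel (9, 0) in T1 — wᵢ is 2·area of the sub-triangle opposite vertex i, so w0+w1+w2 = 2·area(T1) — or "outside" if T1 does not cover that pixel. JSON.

T0:
  2·area = 88
  edge (4, 0)→(10, 2): d=(6,2) right/bottom  bias=-1
  edge (10, 2)→(8, 16): d=(-2,14) right/bottom  bias=-1
  edge (8, 16)→(4, 0): d=(-4,-16) top-left  bias=+0
    (2,0)@(5, 1): e=[4,72,12] → █
    (3,0)@(7, 1): e=[0,44,44] → ·  [on edge]
    (2,1)@(5, 3): e=[16,68,4] → █
    (3,1)@(7, 3): e=[12,40,36] → █
    (4,1)@(9, 3): e=[8,12,68] → █
    (5,1)@(11, 3): e=[4,-16,100] → ·
    (6,1)@(13, 3): e=[0,-44,132] → ·  [on edge]
    (2,2)@(5, 5): e=[28,64,-4] → ·
    (3,2)@(7, 5): e=[24,36,28] → █
    (5,2)@(11, 5): e=[16,-20,92] → ·
    (9,2)@(19, 5): e=[0,-132,220] → ·  [on edge]
    (3,3)@(7, 7): e=[36,32,20] → █
    (4,4)@(9, 9): e=[44,0,44] → ·  [on edge]
  covered (10 px):
    · · █ · · · · · · ·
    · · █ █ █ · · · · ·
    · · · █ █ · · · · ·
    · · · █ █ · · · · ·
    · · · █ · · · · · ·
    · · · █ · · · · · ·
    · · · · · · · · · ·
    · · · · · · · · · ·
T1:
  2·area = 118
  edge (4, 5)→(14, 4): d=(10,-1) top-left  bias=+0
  edge (14, 4)→(12, 16): d=(-2,12) right/bottom  bias=-1
  edge (12, 16)→(4, 5): d=(-8,-11) top-left  bias=+0
    (2,2)@(5, 5): e=[1,106,11] → █
    (3,2)@(7, 5): e=[3,82,33] → █
    (4,2)@(9, 5): e=[5,58,55] → █
    (5,2)@(11, 5): e=[7,34,77] → █
    (6,2)@(13, 5): e=[9,10,99] → █
    (7,2)@(15, 5): e=[11,-14,121] → ·
    (2,3)@(5, 7): e=[21,102,-5] → ·
    (3,3)@(7, 7): e=[23,78,17] → █
    (7,3)@(15, 7): e=[31,-18,105] → ·
    (3,4)@(7, 9): e=[43,74,1] → █
    (7,4)@(15, 9): e=[51,-22,89] → ·
    (3,5)@(7, 11): e=[63,70,-15] → ·
  covered (16 px):
    · · · · · · · · · ·
    · · · · · · · · · ·
    · · █ █ █ █ █ · · ·
    · · · █ █ █ █ · · ·
    · · · █ █ █ █ · · ·
    · · · · █ █ · · · ·
    · · · · · █ · · · ·
    · · · · · · · · · ·

Result: "outside"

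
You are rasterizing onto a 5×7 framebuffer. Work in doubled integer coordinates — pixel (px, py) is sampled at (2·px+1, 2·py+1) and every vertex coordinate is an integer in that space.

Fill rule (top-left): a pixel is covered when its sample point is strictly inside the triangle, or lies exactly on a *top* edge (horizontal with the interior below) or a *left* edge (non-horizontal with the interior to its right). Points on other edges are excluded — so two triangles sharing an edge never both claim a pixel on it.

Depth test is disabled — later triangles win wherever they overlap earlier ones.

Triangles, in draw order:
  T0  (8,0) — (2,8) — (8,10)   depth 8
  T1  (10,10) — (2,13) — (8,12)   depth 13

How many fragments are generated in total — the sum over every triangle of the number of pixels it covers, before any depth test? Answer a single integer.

T0:
  2·area = 60  (B↔C swapped to make it positive)
  edge (8, 0)→(8, 10): d=(0,10) right/bottom  bias=-1
  edge (8, 10)→(2, 8): d=(-6,-2) top-left  bias=+0
  edge (2, 8)→(8, 0): d=(6,-8) top-left  bias=+0
    (3,1)@(7, 3): e=[10,40,10] → █
    (4,1)@(9, 3): e=[-10,44,26] → ·
    (2,2)@(5, 5): e=[30,24,6] → █
    (4,2)@(9, 5): e=[-10,32,38] → ·
    (1,3)@(3, 7): e=[50,8,2] → █
    (4,3)@(9, 7): e=[-10,20,50] → ·
    (1,4)@(3, 9): e=[50,-4,14] → ·
    (2,4)@(5, 9): e=[30,0,30] → █  [on edge]
    (4,4)@(9, 9): e=[-10,8,62] → ·
    (2,5)@(5, 11): e=[30,-12,42] → ·
    (3,5)@(7, 11): e=[10,-8,58] → ·
  covered (8 px):
    · · · · ·
    · · · █ ·
    · · █ █ ·
    · █ █ █ ·
    · · █ █ ·
    · · · · ·
    · · · · ·
T1:
  2·area = 10  (B↔C swapped to make it positive)
  edge (10, 10)→(8, 12): d=(-2,2) right/bottom  bias=-1
  edge (8, 12)→(2, 13): d=(-6,1) right/bottom  bias=-1
  edge (2, 13)→(10, 10): d=(8,-3) top-left  bias=+0
    (4,5)@(9, 11): e=[0,5,5] → ·  [on edge]
    (3,6)@(7, 13): e=[0,-5,15] → ·  [on edge]
  covered (0 px):
    · · · · ·
    · · · · ·
    · · · · ·
    · · · · ·
    · · · · ·
    · · · · ·
    · · · · ·

Final: 8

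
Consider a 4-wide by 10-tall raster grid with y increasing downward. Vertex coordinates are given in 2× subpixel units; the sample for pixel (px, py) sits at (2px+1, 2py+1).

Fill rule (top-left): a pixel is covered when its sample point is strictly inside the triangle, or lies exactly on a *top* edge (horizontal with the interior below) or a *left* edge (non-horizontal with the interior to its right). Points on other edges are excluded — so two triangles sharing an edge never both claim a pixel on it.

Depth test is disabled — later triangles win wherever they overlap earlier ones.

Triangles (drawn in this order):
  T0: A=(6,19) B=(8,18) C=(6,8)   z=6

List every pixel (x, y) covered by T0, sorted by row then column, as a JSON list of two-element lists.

T0:
  2·area = 22  (B↔C swapped to make it positive)
  edge (6, 19)→(6, 8): d=(0,-11) top-left  bias=+0
  edge (6, 8)→(8, 18): d=(2,10) right/bottom  bias=-1
  edge (8, 18)→(6, 19): d=(-2,1) right/bottom  bias=-1
    (2,1)@(5, 3): e=[-11,0,33] → ·  [on edge]
    (3,6)@(7, 13): e=[11,0,11] → ·  [on edge]
    (3,7)@(7, 15): e=[11,4,7] → #
    (3,8)@(7, 17): e=[11,8,3] → #
    (3,9)@(7, 19): e=[11,12,-1] → ·
  covered (2 px):
    · · · ·
    · · · ·
    · · · ·
    · · · ·
    · · · ·
    · · · ·
    · · · ·
    · · · #
    · · · #
    · · · ·

Result: [[3,7],[3,8]]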